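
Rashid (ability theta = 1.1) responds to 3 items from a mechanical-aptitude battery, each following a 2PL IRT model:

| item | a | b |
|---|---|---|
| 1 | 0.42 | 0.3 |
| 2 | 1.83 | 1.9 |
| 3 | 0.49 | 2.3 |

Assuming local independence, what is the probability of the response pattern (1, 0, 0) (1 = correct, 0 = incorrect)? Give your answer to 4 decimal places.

0.3045

P(theta) = 1 / (1 + exp(−a(theta − b)))
P_1 = 1/(1+e^{-0.3360}) = 0.5832
P_2 = 1/(1+e^{1.4640}) = 0.1879
P_3 = 1/(1+e^{0.5880}) = 0.3571
L = P_1 × (1−P_2) × (1−P_3) = 0.5832 × 0.8121 × 0.6429 = 0.30452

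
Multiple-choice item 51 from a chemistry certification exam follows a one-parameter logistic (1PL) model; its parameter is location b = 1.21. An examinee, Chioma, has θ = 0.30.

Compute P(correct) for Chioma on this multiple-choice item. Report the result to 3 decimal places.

P(θ) = 1 / (1 + exp(−(θ − b)))
Exponent: (0.30 − 1.21) = -0.9100
1/(1 + e^{0.9100}) = 0.2870
P = 0.2870

0.287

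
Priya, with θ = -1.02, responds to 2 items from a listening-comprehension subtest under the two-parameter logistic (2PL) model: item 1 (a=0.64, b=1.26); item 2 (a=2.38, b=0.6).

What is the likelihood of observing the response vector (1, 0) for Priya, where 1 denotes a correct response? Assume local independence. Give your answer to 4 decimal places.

0.1847

P(θ) = 1 / (1 + exp(−a(θ − b)))
P_1 = 1/(1+e^{1.4592}) = 0.1886
P_2 = 1/(1+e^{3.8556}) = 0.0207
L = P_1 × (1−P_2) = 0.1886 × 0.9793 = 0.18468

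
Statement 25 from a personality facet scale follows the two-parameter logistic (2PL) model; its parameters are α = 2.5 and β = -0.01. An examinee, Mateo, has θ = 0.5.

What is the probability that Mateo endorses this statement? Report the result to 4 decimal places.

0.7816

P(θ) = 1 / (1 + exp(−α(θ − β)))
Exponent: 2.5 × (0.5 − (-0.01)) = 1.2750
1/(1 + e^{-1.2750}) = 0.7816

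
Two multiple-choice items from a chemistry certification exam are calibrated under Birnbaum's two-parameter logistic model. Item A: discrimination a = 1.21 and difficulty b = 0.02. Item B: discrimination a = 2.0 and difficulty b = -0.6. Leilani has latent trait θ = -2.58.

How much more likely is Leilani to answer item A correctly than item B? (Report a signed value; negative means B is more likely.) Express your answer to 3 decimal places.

0.023

P(θ) = 1 / (1 + exp(−a(θ − b)))
P_A = 0.0412
P_B = 0.0187
P_A − P_B = 0.0225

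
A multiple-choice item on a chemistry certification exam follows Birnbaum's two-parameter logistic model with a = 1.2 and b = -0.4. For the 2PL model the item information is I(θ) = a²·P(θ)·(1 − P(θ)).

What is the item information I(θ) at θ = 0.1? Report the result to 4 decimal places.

P = 1/(1+e^{-0.6000}) = 0.6457
P(1−P) = 0.6457 × 0.3543 = 0.2288
I = a² × P(1−P) = 1.2² × 0.2288 = 0.32945

0.3294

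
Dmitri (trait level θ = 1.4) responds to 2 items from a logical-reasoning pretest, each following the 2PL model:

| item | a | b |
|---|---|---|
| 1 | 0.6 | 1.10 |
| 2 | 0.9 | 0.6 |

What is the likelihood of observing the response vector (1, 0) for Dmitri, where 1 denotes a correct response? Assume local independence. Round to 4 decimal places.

0.1784

P(θ) = 1 / (1 + exp(−a(θ − b)))
P_1 = 1/(1+e^{-0.1800}) = 0.5449
P_2 = 1/(1+e^{-0.7200}) = 0.6726
L = P_1 × (1−P_2) = 0.5449 × 0.3274 = 0.17839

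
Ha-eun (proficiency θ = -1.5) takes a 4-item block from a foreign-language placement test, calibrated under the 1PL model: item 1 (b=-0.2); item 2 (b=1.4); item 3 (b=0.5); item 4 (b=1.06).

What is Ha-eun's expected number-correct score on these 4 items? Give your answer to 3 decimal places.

P(θ) = 1 / (1 + exp(−(θ − b)))
P_1 = 1/(1+e^{1.3000}) = 0.2142
P_2 = 1/(1+e^{2.9000}) = 0.0522
P_3 = 1/(1+e^{2.0000}) = 0.1192
P_4 = 1/(1+e^{2.5600}) = 0.0718
E[score] = 0.2142 + 0.0522 + 0.1192 + 0.0718 = 0.4573

0.457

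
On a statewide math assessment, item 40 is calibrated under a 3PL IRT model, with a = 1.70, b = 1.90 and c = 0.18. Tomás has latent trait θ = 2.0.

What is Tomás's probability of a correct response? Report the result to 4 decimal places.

P(θ) = c + (1 − c) · 1 / (1 + exp(−a(θ − b)))
Exponent: 1.70 × (2.0 − 1.90) = 0.1700
1/(1 + e^{-0.1700}) = 0.5424
P = 0.18 + 0.82 × 0.5424 = 0.6248

0.6248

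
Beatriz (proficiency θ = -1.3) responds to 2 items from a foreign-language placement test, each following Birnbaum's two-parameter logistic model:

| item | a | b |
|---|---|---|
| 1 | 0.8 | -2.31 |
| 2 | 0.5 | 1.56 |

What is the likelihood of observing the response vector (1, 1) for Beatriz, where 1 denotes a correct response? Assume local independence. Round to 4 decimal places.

0.1336

P(θ) = 1 / (1 + exp(−a(θ − b)))
P_1 = 1/(1+e^{-0.8080}) = 0.6917
P_2 = 1/(1+e^{1.4300}) = 0.1931
L = P_1 × P_2 = 0.6917 × 0.1931 = 0.13356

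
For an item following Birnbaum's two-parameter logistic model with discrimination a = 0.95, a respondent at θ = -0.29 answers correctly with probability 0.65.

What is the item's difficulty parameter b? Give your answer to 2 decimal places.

P(θ) = 1 / (1 + exp(−a(θ − b)))
logit(0.65) = ln(0.65/0.35) = 0.6190
b = θ − logit/(a) = -0.29 − 0.6190/0.9500 = -0.9416

-0.94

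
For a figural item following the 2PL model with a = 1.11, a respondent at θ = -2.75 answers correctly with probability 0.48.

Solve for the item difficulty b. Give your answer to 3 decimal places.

-2.678

P(θ) = 1 / (1 + exp(−a(θ − b)))
logit(0.48) = ln(0.48/0.52) = -0.0800
b = θ − logit/(a) = -2.75 − (-0.0800)/1.1100 = -2.6779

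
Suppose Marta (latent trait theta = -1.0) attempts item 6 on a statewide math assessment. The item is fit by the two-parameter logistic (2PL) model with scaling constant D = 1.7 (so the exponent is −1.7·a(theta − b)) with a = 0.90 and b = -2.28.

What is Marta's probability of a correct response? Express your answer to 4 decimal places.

0.8764

P(theta) = 1 / (1 + exp(−D·a(theta − b)))
Exponent: 1.7 × 0.90 × (-1.0 − (-2.28)) = 1.9584
1/(1 + e^{-1.9584}) = 0.8764
P = 0.8764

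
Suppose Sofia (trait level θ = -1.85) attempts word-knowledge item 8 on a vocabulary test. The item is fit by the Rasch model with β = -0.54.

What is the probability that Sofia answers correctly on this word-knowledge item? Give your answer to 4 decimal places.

P(θ) = 1 / (1 + exp(−(θ − β)))
Exponent: (-1.85 − (-0.54)) = -1.3100
1/(1 + e^{1.3100}) = 0.2125
P = 0.2125

0.2125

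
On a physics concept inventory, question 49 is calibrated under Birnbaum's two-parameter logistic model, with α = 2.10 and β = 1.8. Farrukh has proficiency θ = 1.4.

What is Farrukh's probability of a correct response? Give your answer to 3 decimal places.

0.302

P(θ) = 1 / (1 + exp(−α(θ − β)))
Exponent: 2.10 × (1.4 − 1.8) = -0.8400
1/(1 + e^{0.8400}) = 0.3015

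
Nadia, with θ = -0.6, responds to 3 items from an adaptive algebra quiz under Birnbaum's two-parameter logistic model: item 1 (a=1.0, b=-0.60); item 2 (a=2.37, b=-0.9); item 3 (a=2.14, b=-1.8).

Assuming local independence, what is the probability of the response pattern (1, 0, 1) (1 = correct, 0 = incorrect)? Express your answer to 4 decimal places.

P(θ) = 1 / (1 + exp(−a(θ − b)))
P_1 = 1/(1+e^{0.0000}) = 0.5000
P_2 = 1/(1+e^{-0.7110}) = 0.6706
P_3 = 1/(1+e^{-2.5680}) = 0.9288
L = P_1 × (1−P_2) × P_3 = 0.5000 × 0.3294 × 0.9288 = 0.15296

0.1530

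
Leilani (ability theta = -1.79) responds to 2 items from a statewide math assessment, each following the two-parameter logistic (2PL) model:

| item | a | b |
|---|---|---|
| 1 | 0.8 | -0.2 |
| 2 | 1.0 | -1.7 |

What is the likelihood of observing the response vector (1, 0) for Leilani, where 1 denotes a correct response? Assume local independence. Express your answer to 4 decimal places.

0.1144

P(theta) = 1 / (1 + exp(−a(theta − b)))
P_1 = 1/(1+e^{1.2720}) = 0.2189
P_2 = 1/(1+e^{0.0900}) = 0.4775
L = P_1 × (1−P_2) = 0.2189 × 0.5225 = 0.11438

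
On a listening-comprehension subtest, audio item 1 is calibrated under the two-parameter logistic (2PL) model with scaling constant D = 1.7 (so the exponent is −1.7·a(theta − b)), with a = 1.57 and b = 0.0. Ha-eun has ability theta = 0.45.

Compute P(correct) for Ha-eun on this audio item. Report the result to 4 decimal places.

0.7687

P(theta) = 1 / (1 + exp(−D·a(theta − b)))
Exponent: 1.7 × 1.57 × (0.45 − 0.0) = 1.2010
1/(1 + e^{-1.2010}) = 0.7687
P = 0.7687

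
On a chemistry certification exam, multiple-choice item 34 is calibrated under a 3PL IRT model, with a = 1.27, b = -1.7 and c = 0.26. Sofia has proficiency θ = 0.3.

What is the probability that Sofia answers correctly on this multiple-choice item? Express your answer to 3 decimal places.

P(θ) = c + (1 − c) · 1 / (1 + exp(−a(θ − b)))
Exponent: 1.27 × (0.3 − (-1.7)) = 2.5400
1/(1 + e^{-2.5400}) = 0.9269
P = 0.26 + 0.74 × 0.9269 = 0.9459

0.946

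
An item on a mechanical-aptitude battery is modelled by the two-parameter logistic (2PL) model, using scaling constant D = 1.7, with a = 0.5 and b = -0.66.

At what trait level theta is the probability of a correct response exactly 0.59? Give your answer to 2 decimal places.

P(theta) = 1 / (1 + exp(−D·a(theta − b)))
logit = ln(0.5900/0.4100) = 0.3640
theta = b + logit/(1.7·a) = -0.66 + 0.3640/0.8500 = -0.2318

-0.23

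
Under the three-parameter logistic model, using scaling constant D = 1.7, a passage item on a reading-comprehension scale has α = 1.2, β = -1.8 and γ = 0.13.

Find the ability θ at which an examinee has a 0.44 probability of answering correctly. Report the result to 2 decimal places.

-2.09

P(θ) = γ + (1 − γ) · 1 / (1 + exp(−D·α(θ − β)))
Remove guessing floor: (0.44 − 0.13)/(1 − 0.13) = 0.3563
logit = ln(0.3563/0.6437) = -0.5914
θ = β + logit/(1.7·α) = -1.8 + (-0.5914)/2.0400 = -2.0899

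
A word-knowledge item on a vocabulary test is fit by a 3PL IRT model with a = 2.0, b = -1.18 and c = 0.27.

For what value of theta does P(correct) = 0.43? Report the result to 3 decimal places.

-1.815

P(theta) = c + (1 − c) · 1 / (1 + exp(−a(theta − b)))
Remove guessing floor: (0.43 − 0.27)/(1 − 0.27) = 0.2192
logit = ln(0.2192/0.7808) = -1.2705
theta = b + logit/(a) = -1.18 + (-1.2705)/2.0000 = -1.8152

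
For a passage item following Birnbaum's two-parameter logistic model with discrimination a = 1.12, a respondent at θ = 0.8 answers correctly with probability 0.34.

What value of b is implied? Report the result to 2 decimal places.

1.39

P(θ) = 1 / (1 + exp(−a(θ − b)))
logit(0.34) = ln(0.34/0.66) = -0.6633
b = θ − logit/(a) = 0.8 − (-0.6633)/1.1200 = 1.3922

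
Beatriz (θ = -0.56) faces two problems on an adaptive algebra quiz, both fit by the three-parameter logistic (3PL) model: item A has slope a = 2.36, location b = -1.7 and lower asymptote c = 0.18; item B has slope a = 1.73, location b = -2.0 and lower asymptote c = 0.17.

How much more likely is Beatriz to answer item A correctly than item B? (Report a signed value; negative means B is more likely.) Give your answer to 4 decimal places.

P(θ) = c + (1 − c) · 1 / (1 + exp(−a(θ − b)))
P_A = 0.9479
P_B = 0.9365
P_A − P_B = 0.0114

0.0114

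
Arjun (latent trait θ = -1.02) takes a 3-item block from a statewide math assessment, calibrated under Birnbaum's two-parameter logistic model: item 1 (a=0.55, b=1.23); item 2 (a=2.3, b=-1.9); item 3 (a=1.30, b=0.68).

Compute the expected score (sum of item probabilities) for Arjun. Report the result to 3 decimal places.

1.207

P(θ) = 1 / (1 + exp(−a(θ − b)))
P_1 = 1/(1+e^{1.2375}) = 0.2249
P_2 = 1/(1+e^{-2.0240}) = 0.8833
P_3 = 1/(1+e^{2.2100}) = 0.0989
E[score] = 0.2249 + 0.8833 + 0.0989 = 1.2070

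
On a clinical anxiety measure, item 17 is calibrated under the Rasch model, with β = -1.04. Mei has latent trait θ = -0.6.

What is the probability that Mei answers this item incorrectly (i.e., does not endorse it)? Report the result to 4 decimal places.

P(θ) = 1 / (1 + exp(−(θ − β)))
Exponent: (-0.6 − (-1.04)) = 0.4400
1/(1 + e^{-0.4400}) = 0.6083
P = 0.6083
P(incorrect) = 1 − 0.6083 = 0.3917

0.3917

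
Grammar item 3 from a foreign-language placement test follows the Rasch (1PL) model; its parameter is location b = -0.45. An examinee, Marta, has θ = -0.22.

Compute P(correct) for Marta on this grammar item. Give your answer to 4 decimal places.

0.5572

P(θ) = 1 / (1 + exp(−(θ − b)))
Exponent: (-0.22 − (-0.45)) = 0.2300
1/(1 + e^{-0.2300}) = 0.5572
P = 0.5572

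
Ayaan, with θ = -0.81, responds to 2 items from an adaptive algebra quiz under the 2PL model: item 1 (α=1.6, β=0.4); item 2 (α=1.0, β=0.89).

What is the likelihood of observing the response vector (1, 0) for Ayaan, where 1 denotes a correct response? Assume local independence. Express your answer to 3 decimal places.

P(θ) = 1 / (1 + exp(−α(θ − β)))
P_1 = 1/(1+e^{1.9360}) = 0.1261
P_2 = 1/(1+e^{1.7000}) = 0.1545
L = P_1 × (1−P_2) = 0.1261 × 0.8455 = 0.10661

0.107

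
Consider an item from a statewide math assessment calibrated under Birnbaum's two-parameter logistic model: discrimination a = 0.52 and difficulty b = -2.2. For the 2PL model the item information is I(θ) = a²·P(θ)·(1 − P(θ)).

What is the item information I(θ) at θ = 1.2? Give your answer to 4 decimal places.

P = 1/(1+e^{-1.7680}) = 0.8542
P(1−P) = 0.8542 × 0.1458 = 0.1245
I = a² × P(1−P) = 0.52² × 0.1245 = 0.03367

0.0337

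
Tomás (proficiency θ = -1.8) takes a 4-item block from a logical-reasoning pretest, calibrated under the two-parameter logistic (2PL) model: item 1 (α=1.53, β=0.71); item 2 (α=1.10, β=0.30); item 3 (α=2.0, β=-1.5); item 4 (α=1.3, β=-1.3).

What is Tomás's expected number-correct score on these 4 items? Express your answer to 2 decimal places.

P(θ) = 1 / (1 + exp(−α(θ − β)))
P_1 = 1/(1+e^{3.8403}) = 0.0210
P_2 = 1/(1+e^{2.3100}) = 0.0903
P_3 = 1/(1+e^{0.6000}) = 0.3543
P_4 = 1/(1+e^{0.6500}) = 0.3430
E[score] = 0.0210 + 0.0903 + 0.3543 + 0.3430 = 0.8087

0.81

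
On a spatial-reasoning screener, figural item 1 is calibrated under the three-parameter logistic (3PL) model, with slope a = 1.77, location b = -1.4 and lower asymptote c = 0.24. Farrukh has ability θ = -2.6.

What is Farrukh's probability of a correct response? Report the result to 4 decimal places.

0.3212

P(θ) = c + (1 − c) · 1 / (1 + exp(−a(θ − b)))
Exponent: 1.77 × (-2.6 − (-1.4)) = -2.1240
1/(1 + e^{2.1240}) = 0.1068
P = 0.24 + 0.76 × 0.1068 = 0.3212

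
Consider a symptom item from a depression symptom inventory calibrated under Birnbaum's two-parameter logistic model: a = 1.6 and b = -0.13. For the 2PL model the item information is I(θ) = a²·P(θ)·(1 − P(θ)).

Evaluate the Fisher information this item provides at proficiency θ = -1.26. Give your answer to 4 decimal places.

0.3098

P = 1/(1+e^{1.8080}) = 0.1409
P(1−P) = 0.1409 × 0.8591 = 0.1210
I = a² × P(1−P) = 1.6² × 0.1210 = 0.30984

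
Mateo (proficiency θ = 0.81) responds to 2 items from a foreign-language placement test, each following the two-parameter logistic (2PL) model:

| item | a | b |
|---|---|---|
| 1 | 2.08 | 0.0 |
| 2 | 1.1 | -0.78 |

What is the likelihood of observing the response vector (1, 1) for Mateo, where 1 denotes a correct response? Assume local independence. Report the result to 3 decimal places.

0.719

P(θ) = 1 / (1 + exp(−a(θ − b)))
P_1 = 1/(1+e^{-1.6848}) = 0.8435
P_2 = 1/(1+e^{-1.7490}) = 0.8518
L = P_1 × P_2 = 0.8435 × 0.8518 = 0.71855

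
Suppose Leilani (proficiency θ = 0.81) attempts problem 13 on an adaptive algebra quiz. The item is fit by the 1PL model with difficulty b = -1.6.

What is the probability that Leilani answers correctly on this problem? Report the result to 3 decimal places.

0.918

P(θ) = 1 / (1 + exp(−(θ − b)))
Exponent: (0.81 − (-1.6)) = 2.4100
1/(1 + e^{-2.4100}) = 0.9176
P = 0.9176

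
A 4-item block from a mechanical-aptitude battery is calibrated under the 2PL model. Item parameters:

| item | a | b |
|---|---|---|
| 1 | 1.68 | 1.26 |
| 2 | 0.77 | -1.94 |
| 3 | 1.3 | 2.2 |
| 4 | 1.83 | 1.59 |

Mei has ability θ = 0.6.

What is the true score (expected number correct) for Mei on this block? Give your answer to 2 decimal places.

P(θ) = 1 / (1 + exp(−a(θ − b)))
P_1 = 1/(1+e^{1.1088}) = 0.2481
P_2 = 1/(1+e^{-1.9558}) = 0.8761
P_3 = 1/(1+e^{2.0800}) = 0.1111
P_4 = 1/(1+e^{1.8117}) = 0.1404
E[score] = 0.2481 + 0.8761 + 0.1111 + 0.1404 = 1.3757

1.38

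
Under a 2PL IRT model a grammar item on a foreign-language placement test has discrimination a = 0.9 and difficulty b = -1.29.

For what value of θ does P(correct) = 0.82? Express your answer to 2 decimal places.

0.39

P(θ) = 1 / (1 + exp(−a(θ − b)))
logit = ln(0.8200/0.1800) = 1.5163
θ = b + logit/(a) = -1.29 + 1.5163/0.9000 = 0.3948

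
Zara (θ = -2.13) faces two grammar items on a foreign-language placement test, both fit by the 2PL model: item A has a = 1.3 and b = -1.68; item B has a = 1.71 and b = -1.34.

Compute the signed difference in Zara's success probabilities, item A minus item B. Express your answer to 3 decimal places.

0.152

P(θ) = 1 / (1 + exp(−a(θ − b)))
P_A = 0.3578
P_B = 0.2057
P_A − P_B = 0.1521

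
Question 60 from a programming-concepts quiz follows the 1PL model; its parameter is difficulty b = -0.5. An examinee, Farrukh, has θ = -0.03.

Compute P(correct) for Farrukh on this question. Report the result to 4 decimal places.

P(θ) = 1 / (1 + exp(−(θ − b)))
Exponent: (-0.03 − (-0.5)) = 0.4700
1/(1 + e^{-0.4700}) = 0.6154
P = 0.6154

0.6154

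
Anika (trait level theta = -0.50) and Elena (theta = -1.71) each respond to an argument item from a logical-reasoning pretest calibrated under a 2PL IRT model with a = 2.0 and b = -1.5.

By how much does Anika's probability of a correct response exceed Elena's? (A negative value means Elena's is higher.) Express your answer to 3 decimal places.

0.484

P(theta) = 1 / (1 + exp(−a(theta − b)))
P(Anika) = 0.8808  [exponent 2.0000]
P(Elena) = 0.3965  [exponent -0.4200]
Difference = 0.8808 − 0.3965 = 0.4843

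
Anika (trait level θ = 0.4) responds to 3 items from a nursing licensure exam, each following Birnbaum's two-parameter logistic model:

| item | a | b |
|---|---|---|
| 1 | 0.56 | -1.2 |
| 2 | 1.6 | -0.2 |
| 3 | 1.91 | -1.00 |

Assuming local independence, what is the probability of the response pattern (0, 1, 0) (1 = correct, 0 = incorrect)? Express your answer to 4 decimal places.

0.0135

P(θ) = 1 / (1 + exp(−a(θ − b)))
P_1 = 1/(1+e^{-0.8960}) = 0.7101
P_2 = 1/(1+e^{-0.9600}) = 0.7231
P_3 = 1/(1+e^{-2.6740}) = 0.9355
L = (1−P_1) × P_2 × (1−P_3) = 0.2899 × 0.7231 × 0.0645 = 0.01353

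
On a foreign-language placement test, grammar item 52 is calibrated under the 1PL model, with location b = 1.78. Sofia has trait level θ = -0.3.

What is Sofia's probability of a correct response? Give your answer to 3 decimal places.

0.111

P(θ) = 1 / (1 + exp(−(θ − b)))
Exponent: (-0.3 − 1.78) = -2.0800
1/(1 + e^{2.0800}) = 0.1111
P = 0.1111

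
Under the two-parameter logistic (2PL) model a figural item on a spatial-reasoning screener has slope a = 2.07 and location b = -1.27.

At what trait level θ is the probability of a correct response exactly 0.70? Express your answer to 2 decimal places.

-0.86

P(θ) = 1 / (1 + exp(−a(θ − b)))
logit = ln(0.7000/0.3000) = 0.8473
θ = b + logit/(a) = -1.27 + 0.8473/2.0700 = -0.8607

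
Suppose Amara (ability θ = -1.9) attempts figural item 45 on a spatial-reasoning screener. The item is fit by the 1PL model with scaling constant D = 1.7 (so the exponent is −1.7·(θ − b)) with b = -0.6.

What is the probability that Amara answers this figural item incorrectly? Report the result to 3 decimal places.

0.901

P(θ) = 1 / (1 + exp(−D·(θ − b)))
Exponent: 1.7 × (-1.9 − (-0.6)) = -2.2100
1/(1 + e^{2.2100}) = 0.0989
P = 0.0989
P(incorrect) = 1 − 0.0989 = 0.9011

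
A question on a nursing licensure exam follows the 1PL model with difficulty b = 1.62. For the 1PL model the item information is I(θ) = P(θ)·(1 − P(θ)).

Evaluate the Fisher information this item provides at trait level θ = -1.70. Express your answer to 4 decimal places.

P = 1/(1+e^{3.3200}) = 0.0349
P(1−P) = 0.0349 × 0.9651 = 0.0337
I = P(1−P) = 0.03367

0.0337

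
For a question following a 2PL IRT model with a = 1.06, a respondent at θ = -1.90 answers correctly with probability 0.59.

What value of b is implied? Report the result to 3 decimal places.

-2.243

P(θ) = 1 / (1 + exp(−a(θ − b)))
logit(0.59) = ln(0.59/0.41) = 0.3640
b = θ − logit/(a) = -1.90 − 0.3640/1.0600 = -2.2434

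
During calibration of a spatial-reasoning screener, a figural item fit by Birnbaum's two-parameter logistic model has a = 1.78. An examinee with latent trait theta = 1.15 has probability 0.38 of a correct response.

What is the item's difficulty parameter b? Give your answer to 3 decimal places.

1.425

P(theta) = 1 / (1 + exp(−a(theta − b)))
logit(0.38) = ln(0.38/0.62) = -0.4895
b = theta − logit/(a) = 1.15 − (-0.4895)/1.7800 = 1.4250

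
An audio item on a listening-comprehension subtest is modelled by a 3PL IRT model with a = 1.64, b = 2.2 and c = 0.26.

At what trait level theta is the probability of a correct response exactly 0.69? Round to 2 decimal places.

P(theta) = c + (1 − c) · 1 / (1 + exp(−a(theta − b)))
Remove guessing floor: (0.69 − 0.26)/(1 − 0.26) = 0.5811
logit = ln(0.5811/0.4189) = 0.3272
theta = b + logit/(a) = 2.2 + 0.3272/1.6400 = 2.3995

2.40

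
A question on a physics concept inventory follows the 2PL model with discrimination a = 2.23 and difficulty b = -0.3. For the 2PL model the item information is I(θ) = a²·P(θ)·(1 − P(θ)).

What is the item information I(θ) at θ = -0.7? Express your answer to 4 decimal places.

1.0254

P = 1/(1+e^{0.8920}) = 0.2907
P(1−P) = 0.2907 × 0.7093 = 0.2062
I = a² × P(1−P) = 2.23² × 0.2062 = 1.02537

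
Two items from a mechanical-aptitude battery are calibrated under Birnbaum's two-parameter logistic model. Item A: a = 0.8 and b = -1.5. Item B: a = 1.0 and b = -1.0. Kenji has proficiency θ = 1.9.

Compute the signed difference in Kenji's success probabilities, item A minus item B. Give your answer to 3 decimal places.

P(θ) = 1 / (1 + exp(−a(θ − b)))
P_A = 0.9382
P_B = 0.9478
P_A − P_B = -0.0096

-0.010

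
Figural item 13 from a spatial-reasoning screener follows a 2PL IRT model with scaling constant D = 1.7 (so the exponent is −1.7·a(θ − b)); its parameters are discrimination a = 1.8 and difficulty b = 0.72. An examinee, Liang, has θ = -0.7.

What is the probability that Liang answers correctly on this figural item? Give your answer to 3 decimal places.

P(θ) = 1 / (1 + exp(−D·a(θ − b)))
Exponent: 1.7 × 1.8 × (-0.7 − 0.72) = -4.3452
1/(1 + e^{4.3452}) = 0.0128
P = 0.0128

0.013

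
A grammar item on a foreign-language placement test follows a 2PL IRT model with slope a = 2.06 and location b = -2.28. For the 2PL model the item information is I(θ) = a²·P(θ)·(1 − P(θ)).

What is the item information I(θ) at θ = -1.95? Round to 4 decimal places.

0.9472

P = 1/(1+e^{-0.6798}) = 0.6637
P(1−P) = 0.6637 × 0.3363 = 0.2232
I = a² × P(1−P) = 2.06² × 0.2232 = 0.94719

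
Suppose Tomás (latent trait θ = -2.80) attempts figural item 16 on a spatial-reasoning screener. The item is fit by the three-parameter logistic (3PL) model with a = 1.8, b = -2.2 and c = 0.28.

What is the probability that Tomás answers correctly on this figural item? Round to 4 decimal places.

P(θ) = c + (1 − c) · 1 / (1 + exp(−a(θ − b)))
Exponent: 1.8 × (-2.80 − (-2.2)) = -1.0800
1/(1 + e^{1.0800}) = 0.2535
P = 0.28 + 0.72 × 0.2535 = 0.4625

0.4625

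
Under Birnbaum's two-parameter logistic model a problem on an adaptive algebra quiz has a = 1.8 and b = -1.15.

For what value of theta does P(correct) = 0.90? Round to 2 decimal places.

0.07

P(theta) = 1 / (1 + exp(−a(theta − b)))
logit = ln(0.9000/0.1000) = 2.1972
theta = b + logit/(a) = -1.15 + 2.1972/1.8000 = 0.0707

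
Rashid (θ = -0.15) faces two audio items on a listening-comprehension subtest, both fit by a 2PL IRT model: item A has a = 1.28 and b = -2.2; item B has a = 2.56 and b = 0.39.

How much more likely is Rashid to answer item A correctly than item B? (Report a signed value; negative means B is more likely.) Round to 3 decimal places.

P(θ) = 1 / (1 + exp(−a(θ − b)))
P_A = 0.9324
P_B = 0.2006
P_A − P_B = 0.7318

0.732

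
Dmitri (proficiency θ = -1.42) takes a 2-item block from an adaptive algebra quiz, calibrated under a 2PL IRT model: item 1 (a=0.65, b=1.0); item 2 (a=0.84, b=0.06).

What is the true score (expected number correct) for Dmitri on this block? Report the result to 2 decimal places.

P(θ) = 1 / (1 + exp(−a(θ − b)))
P_1 = 1/(1+e^{1.5730}) = 0.1718
P_2 = 1/(1+e^{1.2432}) = 0.2239
E[score] = 0.1718 + 0.2239 = 0.3957

0.40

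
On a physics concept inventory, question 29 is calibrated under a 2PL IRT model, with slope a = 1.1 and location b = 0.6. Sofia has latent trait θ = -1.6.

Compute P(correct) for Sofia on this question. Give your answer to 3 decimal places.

P(θ) = 1 / (1 + exp(−a(θ − b)))
Exponent: 1.1 × (-1.6 − 0.6) = -2.4200
1/(1 + e^{2.4200}) = 0.0817

0.082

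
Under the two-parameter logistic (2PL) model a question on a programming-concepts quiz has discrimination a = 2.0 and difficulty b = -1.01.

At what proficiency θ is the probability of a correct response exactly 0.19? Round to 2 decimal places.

-1.74

P(θ) = 1 / (1 + exp(−a(θ − b)))
logit = ln(0.1900/0.8100) = -1.4500
θ = b + logit/(a) = -1.01 + (-1.4500)/2.0000 = -1.7350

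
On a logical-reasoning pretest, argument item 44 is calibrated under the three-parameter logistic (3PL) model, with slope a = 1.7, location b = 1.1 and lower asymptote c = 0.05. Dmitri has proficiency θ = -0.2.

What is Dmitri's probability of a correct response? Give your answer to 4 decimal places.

0.1439

P(θ) = c + (1 − c) · 1 / (1 + exp(−a(θ − b)))
Exponent: 1.7 × (-0.2 − 1.1) = -2.2100
1/(1 + e^{2.2100}) = 0.0989
P = 0.05 + 0.95 × 0.0989 = 0.1439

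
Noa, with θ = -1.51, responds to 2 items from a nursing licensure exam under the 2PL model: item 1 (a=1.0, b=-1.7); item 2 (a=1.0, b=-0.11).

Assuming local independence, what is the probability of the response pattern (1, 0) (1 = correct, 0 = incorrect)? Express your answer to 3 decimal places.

P(θ) = 1 / (1 + exp(−a(θ − b)))
P_1 = 1/(1+e^{-0.1900}) = 0.5474
P_2 = 1/(1+e^{1.4000}) = 0.1978
L = P_1 × (1−P_2) = 0.5474 × 0.8022 = 0.43908

0.439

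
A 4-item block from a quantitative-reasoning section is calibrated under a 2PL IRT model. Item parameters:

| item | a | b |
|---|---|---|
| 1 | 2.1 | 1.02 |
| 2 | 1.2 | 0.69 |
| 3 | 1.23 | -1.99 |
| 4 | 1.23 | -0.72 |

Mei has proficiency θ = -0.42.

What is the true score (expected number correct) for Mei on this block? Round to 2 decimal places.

P(θ) = 1 / (1 + exp(−a(θ − b)))
P_1 = 1/(1+e^{3.0240}) = 0.0464
P_2 = 1/(1+e^{1.3320}) = 0.2088
P_3 = 1/(1+e^{-1.9311}) = 0.8734
P_4 = 1/(1+e^{-0.3690}) = 0.5912
E[score] = 0.0464 + 0.2088 + 0.8734 + 0.5912 = 1.7198

1.72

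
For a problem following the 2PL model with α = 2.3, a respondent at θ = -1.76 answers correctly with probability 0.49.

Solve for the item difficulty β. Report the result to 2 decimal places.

P(θ) = 1 / (1 + exp(−α(θ − β)))
logit(0.49) = ln(0.49/0.51) = -0.0400
β = θ − logit/(α) = -1.76 − (-0.0400)/2.3000 = -1.7426

-1.74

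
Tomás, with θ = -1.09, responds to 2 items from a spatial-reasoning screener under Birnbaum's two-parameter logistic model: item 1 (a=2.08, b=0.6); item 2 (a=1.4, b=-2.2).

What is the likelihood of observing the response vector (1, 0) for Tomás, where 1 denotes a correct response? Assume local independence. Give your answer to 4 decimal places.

0.0050

P(θ) = 1 / (1 + exp(−a(θ − b)))
P_1 = 1/(1+e^{3.5152}) = 0.0289
P_2 = 1/(1+e^{-1.5540}) = 0.8255
L = P_1 × (1−P_2) = 0.0289 × 0.1745 = 0.00504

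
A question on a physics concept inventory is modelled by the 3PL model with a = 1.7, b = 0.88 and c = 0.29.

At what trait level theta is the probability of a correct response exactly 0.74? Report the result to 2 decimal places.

P(theta) = c + (1 − c) · 1 / (1 + exp(−a(theta − b)))
Remove guessing floor: (0.74 − 0.29)/(1 − 0.29) = 0.6338
logit = ln(0.6338/0.3662) = 0.5486
theta = b + logit/(a) = 0.88 + 0.5486/1.7000 = 1.2027

1.20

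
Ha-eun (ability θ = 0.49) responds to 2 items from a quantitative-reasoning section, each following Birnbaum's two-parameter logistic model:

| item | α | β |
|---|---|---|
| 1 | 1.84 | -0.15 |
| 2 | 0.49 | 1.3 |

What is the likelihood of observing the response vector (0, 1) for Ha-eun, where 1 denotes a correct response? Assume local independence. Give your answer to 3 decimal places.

P(θ) = 1 / (1 + exp(−α(θ − β)))
P_1 = 1/(1+e^{-1.1776}) = 0.7645
P_2 = 1/(1+e^{0.3969}) = 0.4021
L = (1−P_1) × P_2 = 0.2355 × 0.4021 = 0.09468

0.095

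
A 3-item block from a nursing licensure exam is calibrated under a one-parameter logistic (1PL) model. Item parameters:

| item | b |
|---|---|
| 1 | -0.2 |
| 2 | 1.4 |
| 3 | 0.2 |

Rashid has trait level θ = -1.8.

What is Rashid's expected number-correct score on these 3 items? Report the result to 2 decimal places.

P(θ) = 1 / (1 + exp(−(θ − b)))
P_1 = 1/(1+e^{1.6000}) = 0.1680
P_2 = 1/(1+e^{3.2000}) = 0.0392
P_3 = 1/(1+e^{2.0000}) = 0.1192
E[score] = 0.1680 + 0.0392 + 0.1192 = 0.3264

0.33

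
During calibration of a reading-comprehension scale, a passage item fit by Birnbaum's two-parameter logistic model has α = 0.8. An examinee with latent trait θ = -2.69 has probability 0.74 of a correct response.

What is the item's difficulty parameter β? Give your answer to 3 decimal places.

-3.997

P(θ) = 1 / (1 + exp(−α(θ − β)))
logit(0.74) = ln(0.74/0.26) = 1.0460
β = θ − logit/(α) = -2.69 − 1.0460/0.8000 = -3.9975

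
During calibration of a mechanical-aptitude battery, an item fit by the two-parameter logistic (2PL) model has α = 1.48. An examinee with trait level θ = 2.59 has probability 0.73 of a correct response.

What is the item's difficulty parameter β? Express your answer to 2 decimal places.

P(θ) = 1 / (1 + exp(−α(θ − β)))
logit(0.73) = ln(0.73/0.27) = 0.9946
β = θ − logit/(α) = 2.59 − 0.9946/1.4800 = 1.9180

1.92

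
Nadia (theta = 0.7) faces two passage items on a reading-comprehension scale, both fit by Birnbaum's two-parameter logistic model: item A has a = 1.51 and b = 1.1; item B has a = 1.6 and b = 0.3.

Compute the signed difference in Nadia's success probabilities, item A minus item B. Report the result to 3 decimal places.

P(theta) = 1 / (1 + exp(−a(theta − b)))
P_A = 0.3534
P_B = 0.6548
P_A − P_B = -0.3013

-0.301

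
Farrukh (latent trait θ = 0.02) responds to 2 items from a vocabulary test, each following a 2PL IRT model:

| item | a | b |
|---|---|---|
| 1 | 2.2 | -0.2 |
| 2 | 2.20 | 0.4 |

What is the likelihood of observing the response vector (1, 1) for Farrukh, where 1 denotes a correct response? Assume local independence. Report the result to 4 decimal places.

0.1871

P(θ) = 1 / (1 + exp(−a(θ − b)))
P_1 = 1/(1+e^{-0.4840}) = 0.6187
P_2 = 1/(1+e^{0.8360}) = 0.3024
L = P_1 × P_2 = 0.6187 × 0.3024 = 0.18708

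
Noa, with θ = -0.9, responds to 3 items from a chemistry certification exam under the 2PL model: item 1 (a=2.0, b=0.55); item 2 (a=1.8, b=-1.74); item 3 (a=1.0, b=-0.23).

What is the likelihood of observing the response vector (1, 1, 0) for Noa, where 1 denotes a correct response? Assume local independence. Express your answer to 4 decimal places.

P(θ) = 1 / (1 + exp(−a(θ − b)))
P_1 = 1/(1+e^{2.9000}) = 0.0522
P_2 = 1/(1+e^{-1.5120}) = 0.8194
P_3 = 1/(1+e^{0.6700}) = 0.3385
L = P_1 × P_2 × (1−P_3) = 0.0522 × 0.8194 × 0.6615 = 0.02827

0.0283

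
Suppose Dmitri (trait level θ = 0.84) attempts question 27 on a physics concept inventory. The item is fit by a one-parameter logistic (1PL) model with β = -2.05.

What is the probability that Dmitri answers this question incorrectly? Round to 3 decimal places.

P(θ) = 1 / (1 + exp(−(θ − β)))
Exponent: (0.84 − (-2.05)) = 2.8900
1/(1 + e^{-2.8900}) = 0.9473
P = 0.9473
P(incorrect) = 1 − 0.9473 = 0.0527

0.053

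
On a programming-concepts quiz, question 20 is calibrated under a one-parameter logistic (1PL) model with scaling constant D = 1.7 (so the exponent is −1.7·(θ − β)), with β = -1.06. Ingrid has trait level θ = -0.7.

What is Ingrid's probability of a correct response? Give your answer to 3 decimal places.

0.648

P(θ) = 1 / (1 + exp(−D·(θ − β)))
Exponent: 1.7 × (-0.7 − (-1.06)) = 0.6120
1/(1 + e^{-0.6120}) = 0.6484
P = 0.6484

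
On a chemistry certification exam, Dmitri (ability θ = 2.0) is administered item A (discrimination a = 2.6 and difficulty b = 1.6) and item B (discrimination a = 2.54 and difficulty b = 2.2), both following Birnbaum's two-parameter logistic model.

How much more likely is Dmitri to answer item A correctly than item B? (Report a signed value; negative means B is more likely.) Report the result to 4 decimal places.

P(θ) = 1 / (1 + exp(−a(θ − b)))
P_A = 0.7389
P_B = 0.3757
P_A − P_B = 0.3632

0.3632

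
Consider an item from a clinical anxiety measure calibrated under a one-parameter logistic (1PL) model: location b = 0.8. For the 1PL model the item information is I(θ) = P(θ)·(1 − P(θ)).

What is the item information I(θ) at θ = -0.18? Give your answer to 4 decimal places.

0.1984

P = 1/(1+e^{0.9800}) = 0.2729
P(1−P) = 0.2729 × 0.7271 = 0.1984
I = P(1−P) = 0.19842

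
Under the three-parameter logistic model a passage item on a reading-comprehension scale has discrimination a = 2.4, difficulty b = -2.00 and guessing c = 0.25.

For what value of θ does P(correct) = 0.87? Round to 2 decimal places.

-1.35

P(θ) = c + (1 − c) · 1 / (1 + exp(−a(θ − b)))
Remove guessing floor: (0.87 − 0.25)/(1 − 0.25) = 0.8267
logit = ln(0.8267/0.1733) = 1.5622
θ = b + logit/(a) = -2.00 + 1.5622/2.4000 = -1.3491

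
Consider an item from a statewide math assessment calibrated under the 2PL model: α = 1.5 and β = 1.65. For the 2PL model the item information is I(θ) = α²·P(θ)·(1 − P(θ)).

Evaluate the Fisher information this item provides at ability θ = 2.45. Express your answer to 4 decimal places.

P = 1/(1+e^{-1.2000}) = 0.7685
P(1−P) = 0.7685 × 0.2315 = 0.1779
I = α² × P(1−P) = 1.5² × 0.1779 = 0.40026

0.4003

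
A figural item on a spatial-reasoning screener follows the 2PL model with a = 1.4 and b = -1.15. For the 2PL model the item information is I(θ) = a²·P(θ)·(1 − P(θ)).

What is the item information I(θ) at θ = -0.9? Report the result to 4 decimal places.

P = 1/(1+e^{-0.3500}) = 0.5866
P(1−P) = 0.5866 × 0.4134 = 0.2425
I = a² × P(1−P) = 1.4² × 0.2425 = 0.47529

0.4753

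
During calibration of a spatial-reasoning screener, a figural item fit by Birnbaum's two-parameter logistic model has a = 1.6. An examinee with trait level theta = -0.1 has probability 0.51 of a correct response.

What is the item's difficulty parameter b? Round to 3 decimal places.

P(theta) = 1 / (1 + exp(−a(theta − b)))
logit(0.51) = ln(0.51/0.49) = 0.0400
b = theta − logit/(a) = -0.1 − 0.0400/1.6000 = -0.1250

-0.125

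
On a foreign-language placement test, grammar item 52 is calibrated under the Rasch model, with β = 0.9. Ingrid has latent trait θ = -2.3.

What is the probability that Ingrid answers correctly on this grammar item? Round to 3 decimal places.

0.039

P(θ) = 1 / (1 + exp(−(θ − β)))
Exponent: (-2.3 − 0.9) = -3.2000
1/(1 + e^{3.2000}) = 0.0392
P = 0.0392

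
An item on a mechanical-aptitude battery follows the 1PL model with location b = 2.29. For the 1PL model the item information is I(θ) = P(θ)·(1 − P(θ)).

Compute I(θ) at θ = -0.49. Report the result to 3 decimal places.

0.055

P = 1/(1+e^{2.7800}) = 0.0584
P(1−P) = 0.0584 × 0.9416 = 0.0550
I = P(1−P) = 0.05500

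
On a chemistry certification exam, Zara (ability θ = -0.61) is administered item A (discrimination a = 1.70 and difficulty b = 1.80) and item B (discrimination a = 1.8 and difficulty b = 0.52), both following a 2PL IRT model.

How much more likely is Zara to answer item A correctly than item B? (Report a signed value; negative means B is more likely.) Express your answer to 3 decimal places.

P(θ) = 1 / (1 + exp(−a(θ − b)))
P_A = 0.0164
P_B = 0.1157
P_A − P_B = -0.0993

-0.099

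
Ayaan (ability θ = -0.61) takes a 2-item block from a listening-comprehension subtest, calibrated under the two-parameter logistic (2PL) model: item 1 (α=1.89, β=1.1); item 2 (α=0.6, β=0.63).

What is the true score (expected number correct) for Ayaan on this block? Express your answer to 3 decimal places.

P(θ) = 1 / (1 + exp(−α(θ − β)))
P_1 = 1/(1+e^{3.2319}) = 0.0380
P_2 = 1/(1+e^{0.7440}) = 0.3221
E[score] = 0.0380 + 0.3221 = 0.3601

0.360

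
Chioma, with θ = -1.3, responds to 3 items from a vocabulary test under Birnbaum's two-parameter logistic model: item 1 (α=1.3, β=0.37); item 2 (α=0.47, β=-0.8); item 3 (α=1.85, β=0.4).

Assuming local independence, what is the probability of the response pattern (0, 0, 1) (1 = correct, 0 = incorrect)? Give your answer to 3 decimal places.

P(θ) = 1 / (1 + exp(−α(θ − β)))
P_1 = 1/(1+e^{2.1710}) = 0.1024
P_2 = 1/(1+e^{0.2350}) = 0.4415
P_3 = 1/(1+e^{3.1450}) = 0.0413
L = (1−P_1) × (1−P_2) × P_3 = 0.8976 × 0.5585 × 0.0413 = 0.02070

0.021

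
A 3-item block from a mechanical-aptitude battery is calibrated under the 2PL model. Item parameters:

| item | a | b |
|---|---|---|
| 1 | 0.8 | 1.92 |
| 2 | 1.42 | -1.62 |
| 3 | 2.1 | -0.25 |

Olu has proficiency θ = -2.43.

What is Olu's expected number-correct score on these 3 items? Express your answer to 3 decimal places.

0.281

P(θ) = 1 / (1 + exp(−a(θ − b)))
P_1 = 1/(1+e^{3.4800}) = 0.0299
P_2 = 1/(1+e^{1.1502}) = 0.2405
P_3 = 1/(1+e^{4.5780}) = 0.0102
E[score] = 0.0299 + 0.2405 + 0.0102 = 0.2805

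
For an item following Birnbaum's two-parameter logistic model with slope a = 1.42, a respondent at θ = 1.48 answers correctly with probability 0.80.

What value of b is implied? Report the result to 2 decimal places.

P(θ) = 1 / (1 + exp(−a(θ − b)))
logit(0.80) = ln(0.80/0.20) = 1.3863
b = θ − logit/(a) = 1.48 − 1.3863/1.4200 = 0.5037

0.50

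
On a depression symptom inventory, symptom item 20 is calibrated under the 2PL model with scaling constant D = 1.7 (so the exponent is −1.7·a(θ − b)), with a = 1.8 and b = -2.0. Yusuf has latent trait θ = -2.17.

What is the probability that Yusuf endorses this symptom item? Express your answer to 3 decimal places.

P(θ) = 1 / (1 + exp(−D·a(θ − b)))
Exponent: 1.7 × 1.8 × (-2.17 − (-2.0)) = -0.5202
1/(1 + e^{0.5202}) = 0.3728
P = 0.3728

0.373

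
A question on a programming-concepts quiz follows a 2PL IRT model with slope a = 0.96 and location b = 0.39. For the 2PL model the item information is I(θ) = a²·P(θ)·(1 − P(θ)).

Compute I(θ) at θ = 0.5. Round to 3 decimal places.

P = 1/(1+e^{-0.1056}) = 0.5264
P(1−P) = 0.5264 × 0.4736 = 0.2493
I = a² × P(1−P) = 0.96² × 0.2493 = 0.22976

0.230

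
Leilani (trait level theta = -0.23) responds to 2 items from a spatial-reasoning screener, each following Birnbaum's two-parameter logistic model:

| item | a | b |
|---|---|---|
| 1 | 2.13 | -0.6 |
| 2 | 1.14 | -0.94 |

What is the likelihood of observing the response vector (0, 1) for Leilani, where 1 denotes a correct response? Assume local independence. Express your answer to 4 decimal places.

0.2163

P(theta) = 1 / (1 + exp(−a(theta − b)))
P_1 = 1/(1+e^{-0.7881}) = 0.6874
P_2 = 1/(1+e^{-0.8094}) = 0.6920
L = (1−P_1) × P_2 = 0.3126 × 0.6920 = 0.21630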